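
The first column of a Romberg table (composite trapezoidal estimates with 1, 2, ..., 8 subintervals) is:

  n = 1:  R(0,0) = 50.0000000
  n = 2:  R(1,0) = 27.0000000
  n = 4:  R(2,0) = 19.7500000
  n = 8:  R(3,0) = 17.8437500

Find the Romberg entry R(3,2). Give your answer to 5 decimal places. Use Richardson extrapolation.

Richardson extrapolation on the trapezoidal column (denominator 4−1=3):
R(2,1) = 19.7500000 + (19.7500000 − 27.0000000)/3 = 17.3333333
R(3,1) = 17.8437500 + (17.8437500 − 19.7500000)/3 = 17.2083333
R(3,2) = (16·17.2083333 − 17.3333333) / 15 = 17.2000000

17.20000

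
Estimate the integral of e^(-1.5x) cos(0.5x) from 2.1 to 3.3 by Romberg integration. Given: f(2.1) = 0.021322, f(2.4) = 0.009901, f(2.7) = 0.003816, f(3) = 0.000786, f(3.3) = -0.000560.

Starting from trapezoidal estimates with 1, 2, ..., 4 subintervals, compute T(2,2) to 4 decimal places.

T(0,0) (trapezoid, 1 panel, h=1.2000): 0.012457
T(1,0) (trapezoid, 2 panels, h=0.6000): 0.008518
T(2,0) (trapezoid, 4 panels, h=0.3000): 0.007465
T(1,1) = 0.008518 + (0.008518 − 0.012457)/3 = 0.007205
T(2,1) = 0.007465 + (0.007465 − 0.008518)/3 = 0.007114
T(2,2) = 0.007114 + (0.007114 − 0.007205)/15 = 0.007108

0.0071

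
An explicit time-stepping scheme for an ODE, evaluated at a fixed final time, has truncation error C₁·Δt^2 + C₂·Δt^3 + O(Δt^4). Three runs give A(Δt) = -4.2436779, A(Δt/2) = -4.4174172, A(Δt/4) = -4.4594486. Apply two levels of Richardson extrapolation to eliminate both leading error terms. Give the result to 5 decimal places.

First eliminate the Δt^2 term (factor 2^2 = 4):
  B₁ = (4·(-4.4174172) − (-4.2436779))/3 = -4.4753303
  B₂ = (4·(-4.4594486) − (-4.4174172))/3 = -4.4734591
Then eliminate the Δt^3 term (factor 2^3 = 8):
  (8·(-4.4734591) − (-4.4753303))/7 = -4.4731918

-4.47319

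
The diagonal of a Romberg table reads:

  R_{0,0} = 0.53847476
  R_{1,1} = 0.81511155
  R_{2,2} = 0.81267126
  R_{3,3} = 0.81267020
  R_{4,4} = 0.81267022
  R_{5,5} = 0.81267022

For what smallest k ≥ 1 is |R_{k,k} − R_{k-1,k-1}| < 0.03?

|R_{1,1} − R_{0,0}| = 0.27663679 ≥ 0.03
|R_{2,2} − R_{1,1}| = 0.00244029 < 0.03

k = 2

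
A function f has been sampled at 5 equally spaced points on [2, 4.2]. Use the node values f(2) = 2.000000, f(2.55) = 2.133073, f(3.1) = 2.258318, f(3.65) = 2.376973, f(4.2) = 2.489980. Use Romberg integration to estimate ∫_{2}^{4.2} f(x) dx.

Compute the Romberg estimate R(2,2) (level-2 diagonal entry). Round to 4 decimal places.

R(0,0) (trapezoid, 1 panel, h=2.2000): 4.938978
R(1,0) (trapezoid, 2 panels, h=1.1000): 4.953639
R(2,0) (trapezoid, 4 panels, h=0.5500): 4.957345
R(1,1) = 4.953639 + (4.953639 − 4.938978)/3 = 4.958526
R(2,1) = 4.957345 + (4.957345 − 4.953639)/3 = 4.958580
R(2,2) = 4.958580 + (4.958580 − 4.958526)/15 = 4.958584

4.9586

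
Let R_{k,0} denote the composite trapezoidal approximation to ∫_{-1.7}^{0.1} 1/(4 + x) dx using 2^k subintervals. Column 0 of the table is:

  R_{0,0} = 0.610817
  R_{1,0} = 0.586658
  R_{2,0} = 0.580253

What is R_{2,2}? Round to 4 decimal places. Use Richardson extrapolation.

0.5781

Richardson extrapolation on the trapezoidal column (denominator 4−1=3):
R_{1,1} = 0.586658 + (0.586658 − 0.610817)/3 = 0.578605
R_{2,1} = 0.580253 + (0.580253 − 0.586658)/3 = 0.578118
R_{2,2} = 0.578118 + (0.578118 − 0.578605)/15 = 0.578086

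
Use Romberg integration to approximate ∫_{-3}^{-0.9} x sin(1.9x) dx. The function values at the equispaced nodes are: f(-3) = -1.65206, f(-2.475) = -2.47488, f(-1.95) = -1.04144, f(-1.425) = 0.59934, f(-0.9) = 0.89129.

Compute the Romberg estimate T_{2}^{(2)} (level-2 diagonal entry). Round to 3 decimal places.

-1.816

T_{0}^{(0)} (trapezoid, 1 panel, h=2.1000): -0.79881
T_{1}^{(0)} (trapezoid, 2 panels, h=1.0500): -1.49292
T_{2}^{(0)} (trapezoid, 4 panels, h=0.5250): -1.73112
T_{1}^{(1)} = -1.49292 + (-1.49292 − (-0.79881))/3 = -1.72429
T_{2}^{(1)} = -1.73112 + (-1.73112 − (-1.49292))/3 = -1.81052
T_{2}^{(2)} = -1.81052 + (-1.81052 − (-1.72429))/15 = -1.81627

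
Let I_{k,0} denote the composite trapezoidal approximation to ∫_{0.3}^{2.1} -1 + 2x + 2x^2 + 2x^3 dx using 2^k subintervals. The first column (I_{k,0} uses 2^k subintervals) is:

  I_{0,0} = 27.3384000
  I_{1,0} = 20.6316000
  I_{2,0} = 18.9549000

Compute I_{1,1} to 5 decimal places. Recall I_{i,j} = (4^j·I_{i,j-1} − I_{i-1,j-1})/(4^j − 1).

I_{1,1} = (4·20.6316000 − 27.3384000) / 3 = 18.3960000

18.39600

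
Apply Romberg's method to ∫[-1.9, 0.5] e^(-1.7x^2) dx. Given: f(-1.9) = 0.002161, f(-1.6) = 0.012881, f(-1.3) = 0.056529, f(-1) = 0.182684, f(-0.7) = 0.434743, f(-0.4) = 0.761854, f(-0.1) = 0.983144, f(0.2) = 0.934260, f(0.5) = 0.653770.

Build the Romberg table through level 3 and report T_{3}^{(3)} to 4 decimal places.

T_{0}^{(0)} (trapezoid, 1 panel, h=2.4000): 0.787117
T_{1}^{(0)} (trapezoid, 2 panels, h=1.2000): 0.915250
T_{2}^{(0)} (trapezoid, 4 panels, h=0.6000): 1.081429
T_{3}^{(0)} (trapezoid, 8 panels, h=0.3000): 1.108218
T_{1}^{(1)} = 0.915250 + (0.915250 − 0.787117)/3 = 0.957961
T_{2}^{(1)} = 1.081429 + (1.081429 − 0.915250)/3 = 1.136822
T_{3}^{(1)} = 1.108218 + (1.108218 − 1.081429)/3 = 1.117148
T_{2}^{(2)} = 1.136822 + (1.136822 − 0.957961)/15 = 1.148746
T_{3}^{(2)} = 1.117148 + (1.117148 − 1.136822)/15 = 1.115836
T_{3}^{(3)} = 1.115836 + (1.115836 − 1.148746)/63 = 1.115314

1.1153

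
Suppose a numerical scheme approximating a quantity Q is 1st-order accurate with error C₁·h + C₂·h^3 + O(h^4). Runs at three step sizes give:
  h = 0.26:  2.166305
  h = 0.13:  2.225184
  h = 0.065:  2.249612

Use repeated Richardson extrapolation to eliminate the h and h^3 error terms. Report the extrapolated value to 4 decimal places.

2.2726

First eliminate the h term (factor 2^1 = 2):
  B₁ = (2·2.225184 − 2.166305)/1 = 2.284063
  B₂ = (2·2.249612 − 2.225184)/1 = 2.274040
Then eliminate the h^3 term (factor 2^3 = 8):
  (8·2.274040 − 2.284063)/7 = 2.272608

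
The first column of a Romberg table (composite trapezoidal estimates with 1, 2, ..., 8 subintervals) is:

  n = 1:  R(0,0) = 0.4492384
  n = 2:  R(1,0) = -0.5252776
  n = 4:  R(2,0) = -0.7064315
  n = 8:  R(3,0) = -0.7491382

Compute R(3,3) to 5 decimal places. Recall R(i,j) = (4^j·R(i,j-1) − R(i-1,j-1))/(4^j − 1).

-0.76317

Richardson extrapolation on the trapezoidal column (denominator 4−1=3):
R(1,1) = -0.5252776 + (-0.5252776 − 0.4492384)/3 = -0.8501163
R(2,1) = -0.7064315 + (-0.7064315 − (-0.5252776))/3 = -0.7668161
R(3,1) = -0.7491382 + (-0.7491382 − (-0.7064315))/3 = -0.7633738
R(2,2) = -0.7668161 + (-0.7668161 − (-0.8501163))/15 = -0.7612628
R(3,2) = (16·(-0.7633738) − (-0.7668161)) / 15 = -0.7631443
R(3,3) = (64·(-0.7631443) − (-0.7612628)) / 63 = -0.7631742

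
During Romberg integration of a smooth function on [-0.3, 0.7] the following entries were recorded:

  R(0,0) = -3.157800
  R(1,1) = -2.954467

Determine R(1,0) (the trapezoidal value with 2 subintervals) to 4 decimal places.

-3.0053

From R(1,1) = (4·R(1,0) − R(0,0))/3, solve for R(1,0):
4·R(1,0) = 3·(-2.954467) + (-3.157800) = -12.021201
R(1,0) = -3.005300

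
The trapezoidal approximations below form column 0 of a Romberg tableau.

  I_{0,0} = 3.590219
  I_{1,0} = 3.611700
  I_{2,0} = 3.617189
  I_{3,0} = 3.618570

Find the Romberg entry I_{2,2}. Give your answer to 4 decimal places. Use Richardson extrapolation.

Richardson extrapolation on the trapezoidal column (denominator 4−1=3):
I_{1,1} = (4·3.611700 − 3.590219) / 3 = 3.618860
I_{2,1} = 3.617189 + (3.617189 − 3.611700)/3 = 3.619019
I_{2,2} = 3.619019 + (3.619019 − 3.618860)/15 = 3.619030

3.6190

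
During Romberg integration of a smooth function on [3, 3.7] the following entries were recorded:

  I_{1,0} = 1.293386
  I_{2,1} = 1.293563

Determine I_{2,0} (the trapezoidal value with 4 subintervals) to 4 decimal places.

From I_{2,1} = (4·I_{2,0} − I_{1,0})/3, solve for I_{2,0}:
4·I_{2,0} = 3·1.293563 + 1.293386 = 5.174075
I_{2,0} = 1.293519

1.2935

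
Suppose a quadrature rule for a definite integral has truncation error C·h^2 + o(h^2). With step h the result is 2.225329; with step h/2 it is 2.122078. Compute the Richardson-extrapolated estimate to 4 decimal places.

2.0877

The leading error scales as h^2; refining by a factor of 2 reduces it by 2^2 = 4.
Extrapolated value = (4·A(h/2) − A(h)) / (4 − 1)
= (4·2.122078 − 2.225329) / 3
= 6.262983 / 3 = 2.087661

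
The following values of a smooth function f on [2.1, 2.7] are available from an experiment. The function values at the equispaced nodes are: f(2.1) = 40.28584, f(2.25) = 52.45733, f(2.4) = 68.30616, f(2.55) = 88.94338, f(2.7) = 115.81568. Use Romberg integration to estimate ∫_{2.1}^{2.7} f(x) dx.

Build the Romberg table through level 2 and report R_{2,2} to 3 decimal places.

R_{0,0} (trapezoid, 1 panel, h=0.6000): 46.83046
R_{1,0} (trapezoid, 2 panels, h=0.3000): 43.90708
R_{2,0} (trapezoid, 4 panels, h=0.1500): 43.16364
R_{1,1} = 43.90708 + (43.90708 − 46.83046)/3 = 42.93262
R_{2,1} = 43.16364 + (43.16364 − 43.90708)/3 = 42.91583
R_{2,2} = 42.91583 + (42.91583 − 42.93262)/15 = 42.91471

42.915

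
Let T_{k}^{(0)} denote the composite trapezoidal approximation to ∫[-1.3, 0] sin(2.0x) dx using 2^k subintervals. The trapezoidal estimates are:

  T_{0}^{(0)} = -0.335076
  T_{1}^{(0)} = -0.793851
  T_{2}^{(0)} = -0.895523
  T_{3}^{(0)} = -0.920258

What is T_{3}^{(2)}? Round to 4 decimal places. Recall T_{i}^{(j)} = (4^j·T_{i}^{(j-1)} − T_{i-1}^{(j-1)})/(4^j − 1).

-0.9284

T_{2}^{(1)} = -0.895523 + (-0.895523 − (-0.793851))/3 = -0.929414
T_{3}^{(1)} = (4·(-0.920258) − (-0.895523)) / 3 = -0.928503
T_{3}^{(2)} = -0.928503 + (-0.928503 − (-0.929414))/15 = -0.928442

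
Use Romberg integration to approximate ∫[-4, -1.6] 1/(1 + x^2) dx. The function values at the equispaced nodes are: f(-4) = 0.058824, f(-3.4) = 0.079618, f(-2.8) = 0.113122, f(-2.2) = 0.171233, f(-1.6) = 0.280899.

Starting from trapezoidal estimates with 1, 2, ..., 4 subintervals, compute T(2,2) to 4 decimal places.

T(0,0) (trapezoid, 1 panel, h=2.4000): 0.407668
T(1,0) (trapezoid, 2 panels, h=1.2000): 0.339580
T(2,0) (trapezoid, 4 panels, h=0.6000): 0.320301
T(1,1) = 0.339580 + (0.339580 − 0.407668)/3 = 0.316884
T(2,1) = 0.320301 + (0.320301 − 0.339580)/3 = 0.313875
T(2,2) = 0.313875 + (0.313875 − 0.316884)/15 = 0.313674

0.3137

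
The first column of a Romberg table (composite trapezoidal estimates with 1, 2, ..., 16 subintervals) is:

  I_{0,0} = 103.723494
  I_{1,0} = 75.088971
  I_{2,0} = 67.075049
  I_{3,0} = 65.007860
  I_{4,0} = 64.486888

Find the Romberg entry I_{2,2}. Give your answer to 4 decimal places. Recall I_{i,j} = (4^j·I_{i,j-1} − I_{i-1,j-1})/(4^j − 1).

64.3277

Richardson extrapolation on the trapezoidal column (denominator 4−1=3):
I_{1,1} = (4·75.088971 − 103.723494) / 3 = 65.544130
I_{2,1} = (4·67.075049 − 75.088971) / 3 = 64.403742
I_{2,2} = (16·64.403742 − 65.544130) / 15 = 64.327716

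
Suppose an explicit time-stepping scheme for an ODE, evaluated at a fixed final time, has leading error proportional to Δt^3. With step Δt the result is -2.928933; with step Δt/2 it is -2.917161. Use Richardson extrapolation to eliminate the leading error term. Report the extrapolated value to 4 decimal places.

-2.9155

Extrapolated value = (8·A(Δt/2) − A(Δt)) / (8 − 1)
= (8·(-2.917161) − (-2.928933)) / 7
= -20.408355 / 7 = -2.915479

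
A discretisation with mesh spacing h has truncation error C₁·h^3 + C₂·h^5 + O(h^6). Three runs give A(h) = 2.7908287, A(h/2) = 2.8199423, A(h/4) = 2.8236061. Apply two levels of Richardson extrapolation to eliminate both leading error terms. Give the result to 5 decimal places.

First eliminate the h^3 term (factor 2^3 = 8):
  B₁ = (8·2.8199423 − 2.7908287)/7 = 2.8241014
  B₂ = (8·2.8236061 − 2.8199423)/7 = 2.8241295
Then eliminate the h^5 term (factor 2^5 = 32):
  (32·2.8241295 − 2.8241014)/31 = 2.8241304

2.82413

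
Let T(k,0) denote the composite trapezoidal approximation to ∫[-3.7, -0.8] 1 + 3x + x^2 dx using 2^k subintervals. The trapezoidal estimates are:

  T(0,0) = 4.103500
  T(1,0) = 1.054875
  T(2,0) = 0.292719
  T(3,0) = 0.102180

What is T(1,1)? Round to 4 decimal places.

Richardson extrapolation on the trapezoidal column (denominator 4−1=3):
T(1,1) = 1.054875 + (1.054875 − 4.103500)/3 = 0.038667

0.0387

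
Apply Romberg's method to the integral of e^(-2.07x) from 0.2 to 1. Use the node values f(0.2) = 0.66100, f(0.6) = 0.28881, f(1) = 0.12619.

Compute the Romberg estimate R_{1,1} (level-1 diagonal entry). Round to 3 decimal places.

R_{0,0} (trapezoid, 1 panel, h=0.8000): 0.31488
R_{1,0} (trapezoid, 2 panels, h=0.4000): 0.27296
R_{1,1} = 0.27296 + (0.27296 − 0.31488)/3 = 0.25899

0.259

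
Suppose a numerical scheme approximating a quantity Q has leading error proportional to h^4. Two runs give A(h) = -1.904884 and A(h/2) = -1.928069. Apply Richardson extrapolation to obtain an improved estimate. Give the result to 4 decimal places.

-1.9296

Extrapolated value = (16·A(h/2) − A(h)) / (16 − 1)
= (16·(-1.928069) − (-1.904884)) / 15
= -28.944220 / 15 = -1.929615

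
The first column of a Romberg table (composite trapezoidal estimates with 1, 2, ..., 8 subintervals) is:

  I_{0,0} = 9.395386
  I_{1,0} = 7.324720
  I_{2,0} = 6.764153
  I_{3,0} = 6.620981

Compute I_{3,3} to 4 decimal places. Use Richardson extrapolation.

6.5730

I_{1,1} = 7.324720 + (7.324720 − 9.395386)/3 = 6.634498
I_{2,1} = 6.764153 + (6.764153 − 7.324720)/3 = 6.577297
I_{3,1} = 6.620981 + (6.620981 − 6.764153)/3 = 6.573257
I_{2,2} = 6.577297 + (6.577297 − 6.634498)/15 = 6.573484
I_{3,2} = 6.573257 + (6.573257 − 6.577297)/15 = 6.572988
I_{3,3} = 6.572988 + (6.572988 − 6.573484)/63 = 6.572980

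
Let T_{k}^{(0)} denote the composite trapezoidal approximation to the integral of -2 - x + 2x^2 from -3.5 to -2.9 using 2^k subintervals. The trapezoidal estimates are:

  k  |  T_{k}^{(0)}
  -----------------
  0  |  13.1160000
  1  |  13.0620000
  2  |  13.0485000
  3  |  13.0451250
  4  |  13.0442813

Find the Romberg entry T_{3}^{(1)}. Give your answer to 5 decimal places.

Richardson extrapolation on the trapezoidal column (denominator 4−1=3):
T_{3}^{(1)} = 13.0451250 + (13.0451250 − 13.0485000)/3 = 13.0440000

13.04400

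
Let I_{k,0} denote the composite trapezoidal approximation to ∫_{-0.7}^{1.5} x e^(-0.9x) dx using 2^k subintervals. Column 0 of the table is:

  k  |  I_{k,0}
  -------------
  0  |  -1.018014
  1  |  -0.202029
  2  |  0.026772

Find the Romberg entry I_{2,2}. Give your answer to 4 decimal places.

I_{1,1} = (4·(-0.202029) − (-1.018014)) / 3 = 0.069966
I_{2,1} = 0.026772 + (0.026772 − (-0.202029))/3 = 0.103039
I_{2,2} = 0.103039 + (0.103039 − 0.069966)/15 = 0.105244

0.1052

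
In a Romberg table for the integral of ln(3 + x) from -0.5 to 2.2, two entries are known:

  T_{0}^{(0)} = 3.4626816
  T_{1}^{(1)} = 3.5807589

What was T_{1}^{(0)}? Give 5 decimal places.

From T_{1}^{(1)} = (4·T_{1}^{(0)} − T_{0}^{(0)})/3, solve for T_{1}^{(0)}:
4·T_{1}^{(0)} = 3·3.5807589 + 3.4626816 = 14.2049583
T_{1}^{(0)} = 3.5512396

3.55124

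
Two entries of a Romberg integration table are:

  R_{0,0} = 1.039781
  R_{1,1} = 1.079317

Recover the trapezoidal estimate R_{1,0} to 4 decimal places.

1.0694

From R_{1,1} = (4·R_{1,0} − R_{0,0})/3, solve for R_{1,0}:
4·R_{1,0} = 3·1.079317 + 1.039781 = 4.277732
R_{1,0} = 1.069433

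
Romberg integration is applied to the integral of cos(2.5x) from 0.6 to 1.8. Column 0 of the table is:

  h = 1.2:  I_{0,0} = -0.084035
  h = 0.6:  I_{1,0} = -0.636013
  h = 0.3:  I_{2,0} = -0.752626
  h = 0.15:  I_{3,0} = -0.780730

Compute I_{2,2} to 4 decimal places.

I_{1,1} = (4·(-0.636013) − (-0.084035)) / 3 = -0.820006
I_{2,1} = -0.752626 + (-0.752626 − (-0.636013))/3 = -0.791497
I_{2,2} = (16·(-0.791497) − (-0.820006)) / 15 = -0.789596
(Column j=1 coincides with Simpson's rule on the same nodes.)

-0.7896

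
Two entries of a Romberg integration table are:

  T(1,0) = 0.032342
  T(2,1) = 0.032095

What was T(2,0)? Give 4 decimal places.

0.0322

From T(2,1) = (4·T(2,0) − T(1,0))/3, solve for T(2,0):
4·T(2,0) = 3·0.032095 + 0.032342 = 0.128627
T(2,0) = 0.032157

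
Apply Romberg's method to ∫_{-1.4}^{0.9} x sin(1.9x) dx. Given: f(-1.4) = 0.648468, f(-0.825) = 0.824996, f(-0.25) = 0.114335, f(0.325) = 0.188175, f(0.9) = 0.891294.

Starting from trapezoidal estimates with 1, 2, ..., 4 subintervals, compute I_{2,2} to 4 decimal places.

1.1391

I_{0,0} (trapezoid, 1 panel, h=2.3000): 1.770726
I_{1,0} (trapezoid, 2 panels, h=1.1500): 1.016848
I_{2,0} (trapezoid, 4 panels, h=0.5750): 1.090998
I_{1,1} = 1.016848 + (1.016848 − 1.770726)/3 = 0.765555
I_{2,1} = 1.090998 + (1.090998 − 1.016848)/3 = 1.115715
I_{2,2} = 1.115715 + (1.115715 − 0.765555)/15 = 1.139059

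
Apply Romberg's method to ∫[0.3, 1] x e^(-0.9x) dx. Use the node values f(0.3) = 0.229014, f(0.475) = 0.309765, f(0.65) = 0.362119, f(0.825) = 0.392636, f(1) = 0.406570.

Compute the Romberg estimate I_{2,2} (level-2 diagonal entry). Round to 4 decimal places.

0.2432

I_{0,0} (trapezoid, 1 panel, h=0.7000): 0.222454
I_{1,0} (trapezoid, 2 panels, h=0.3500): 0.237969
I_{2,0} (trapezoid, 4 panels, h=0.1750): 0.241905
I_{1,1} = 0.237969 + (0.237969 − 0.222454)/3 = 0.243141
I_{2,1} = 0.241905 + (0.241905 − 0.237969)/3 = 0.243217
I_{2,2} = 0.243217 + (0.243217 − 0.243141)/15 = 0.243222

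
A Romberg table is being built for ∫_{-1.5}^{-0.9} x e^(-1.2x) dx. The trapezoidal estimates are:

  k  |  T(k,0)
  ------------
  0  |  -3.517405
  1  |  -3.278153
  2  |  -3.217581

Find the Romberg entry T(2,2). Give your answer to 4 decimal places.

-3.1973

Richardson extrapolation on the trapezoidal column (denominator 4−1=3):
T(1,1) = (4·(-3.278153) − (-3.517405)) / 3 = -3.198402
T(2,1) = (4·(-3.217581) − (-3.278153)) / 3 = -3.197390
T(2,2) = (16·(-3.197390) − (-3.198402)) / 15 = -3.197323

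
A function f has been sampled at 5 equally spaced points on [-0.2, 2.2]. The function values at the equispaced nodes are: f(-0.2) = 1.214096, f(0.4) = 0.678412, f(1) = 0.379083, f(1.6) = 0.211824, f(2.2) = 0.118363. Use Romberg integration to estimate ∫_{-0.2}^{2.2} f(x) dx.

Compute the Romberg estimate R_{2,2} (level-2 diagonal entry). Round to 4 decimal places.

1.1297

R_{0,0} (trapezoid, 1 panel, h=2.4000): 1.598951
R_{1,0} (trapezoid, 2 panels, h=1.2000): 1.254375
R_{2,0} (trapezoid, 4 panels, h=0.6000): 1.161329
R_{1,1} = 1.254375 + (1.254375 − 1.598951)/3 = 1.139516
R_{2,1} = 1.161329 + (1.161329 − 1.254375)/3 = 1.130314
R_{2,2} = 1.130314 + (1.130314 − 1.139516)/15 = 1.129701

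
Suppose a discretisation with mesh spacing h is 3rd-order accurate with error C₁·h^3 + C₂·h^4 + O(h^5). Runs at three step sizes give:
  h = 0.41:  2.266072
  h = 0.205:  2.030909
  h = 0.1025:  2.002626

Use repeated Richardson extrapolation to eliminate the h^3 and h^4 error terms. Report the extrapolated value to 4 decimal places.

1.9987

First eliminate the h^3 term (factor 2^3 = 8):
  B₁ = (8·2.030909 − 2.266072)/7 = 1.997314
  B₂ = (8·2.002626 − 2.030909)/7 = 1.998586
Then eliminate the h^4 term (factor 2^4 = 16):
  (16·1.998586 − 1.997314)/15 = 1.998671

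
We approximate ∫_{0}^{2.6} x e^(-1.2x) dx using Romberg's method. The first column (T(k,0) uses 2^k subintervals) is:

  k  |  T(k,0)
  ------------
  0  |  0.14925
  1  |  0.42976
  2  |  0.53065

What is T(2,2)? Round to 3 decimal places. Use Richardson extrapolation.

0.567

Richardson extrapolation on the trapezoidal column (denominator 4−1=3):
T(1,1) = (4·0.42976 − 0.14925) / 3 = 0.52326
T(2,1) = (4·0.53065 − 0.42976) / 3 = 0.56428
T(2,2) = (16·0.56428 − 0.52326) / 15 = 0.56701
(Column j=1 coincides with Simpson's rule on the same nodes.)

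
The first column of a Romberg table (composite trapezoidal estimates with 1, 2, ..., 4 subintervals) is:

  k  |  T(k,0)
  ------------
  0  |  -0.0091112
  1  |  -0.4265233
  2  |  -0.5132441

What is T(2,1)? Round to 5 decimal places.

-0.54215

T(2,1) = -0.5132441 + (-0.5132441 − (-0.4265233))/3 = -0.5421510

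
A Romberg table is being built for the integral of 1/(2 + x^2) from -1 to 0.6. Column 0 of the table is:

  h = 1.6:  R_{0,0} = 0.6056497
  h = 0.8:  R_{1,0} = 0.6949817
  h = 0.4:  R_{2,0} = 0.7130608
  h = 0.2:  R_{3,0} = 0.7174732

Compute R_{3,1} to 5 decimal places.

0.71894

Richardson extrapolation on the trapezoidal column (denominator 4−1=3):
R_{3,1} = 0.7174732 + (0.7174732 − 0.7130608)/3 = 0.7189440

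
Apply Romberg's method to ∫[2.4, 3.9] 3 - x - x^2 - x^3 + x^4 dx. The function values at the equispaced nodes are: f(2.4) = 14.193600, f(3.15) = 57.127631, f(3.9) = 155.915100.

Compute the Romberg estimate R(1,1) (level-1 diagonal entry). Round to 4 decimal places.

99.6548

R(0,0) (trapezoid, 1 panel, h=1.5000): 127.581525
R(1,0) (trapezoid, 2 panels, h=0.7500): 106.636486
R(1,1) = 106.636486 + (106.636486 − 127.581525)/3 = 99.654806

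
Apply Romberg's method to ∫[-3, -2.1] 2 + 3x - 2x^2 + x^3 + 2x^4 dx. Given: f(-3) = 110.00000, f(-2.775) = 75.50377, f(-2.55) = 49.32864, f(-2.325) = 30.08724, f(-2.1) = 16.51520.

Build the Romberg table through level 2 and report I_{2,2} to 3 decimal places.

I_{0,0} (trapezoid, 1 panel, h=0.9000): 56.93184
I_{1,0} (trapezoid, 2 panels, h=0.4500): 50.66381
I_{2,0} (trapezoid, 4 panels, h=0.2250): 49.08988
I_{1,1} = 50.66381 + (50.66381 − 56.93184)/3 = 48.57447
I_{2,1} = 49.08988 + (49.08988 − 50.66381)/3 = 48.56524
I_{2,2} = 48.56524 + (48.56524 − 48.57447)/15 = 48.56462

48.565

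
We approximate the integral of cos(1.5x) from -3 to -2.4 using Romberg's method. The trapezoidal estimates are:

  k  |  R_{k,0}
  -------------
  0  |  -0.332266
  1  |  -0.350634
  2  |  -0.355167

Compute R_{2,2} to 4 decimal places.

-0.3567

R_{1,1} = (4·(-0.350634) − (-0.332266)) / 3 = -0.356757
R_{2,1} = -0.355167 + (-0.355167 − (-0.350634))/3 = -0.356678
R_{2,2} = (16·(-0.356678) − (-0.356757)) / 15 = -0.356673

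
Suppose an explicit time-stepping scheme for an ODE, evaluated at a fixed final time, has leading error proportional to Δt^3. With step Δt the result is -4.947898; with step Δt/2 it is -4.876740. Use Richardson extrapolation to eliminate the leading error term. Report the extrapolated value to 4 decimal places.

The leading error scales as Δt^3; refining by a factor of 2 reduces it by 2^3 = 8.
Extrapolated value = (8·A(Δt/2) − A(Δt)) / (8 − 1)
= (8·(-4.876740) − (-4.947898)) / 7
= -34.066022 / 7 = -4.866575

-4.8666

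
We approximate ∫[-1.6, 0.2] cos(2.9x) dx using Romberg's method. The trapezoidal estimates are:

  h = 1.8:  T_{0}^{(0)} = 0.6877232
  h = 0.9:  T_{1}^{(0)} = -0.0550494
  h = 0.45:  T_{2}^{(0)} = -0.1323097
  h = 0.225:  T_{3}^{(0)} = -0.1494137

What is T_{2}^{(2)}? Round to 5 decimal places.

Richardson extrapolation on the trapezoidal column (denominator 4−1=3):
T_{1}^{(1)} = -0.0550494 + (-0.0550494 − 0.6877232)/3 = -0.3026403
T_{2}^{(1)} = (4·(-0.1323097) − (-0.0550494)) / 3 = -0.1580631
T_{2}^{(2)} = (16·(-0.1580631) − (-0.3026403)) / 15 = -0.1484246

-0.14842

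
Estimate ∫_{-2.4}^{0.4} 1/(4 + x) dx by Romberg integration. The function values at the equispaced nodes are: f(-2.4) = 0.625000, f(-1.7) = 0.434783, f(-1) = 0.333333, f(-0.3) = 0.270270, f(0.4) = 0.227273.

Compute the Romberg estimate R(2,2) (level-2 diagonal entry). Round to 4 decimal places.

1.0120

R(0,0) (trapezoid, 1 panel, h=2.8000): 1.193182
R(1,0) (trapezoid, 2 panels, h=1.4000): 1.063257
R(2,0) (trapezoid, 4 panels, h=0.7000): 1.025166
R(1,1) = 1.063257 + (1.063257 − 1.193182)/3 = 1.019949
R(2,1) = 1.025166 + (1.025166 − 1.063257)/3 = 1.012469
R(2,2) = 1.012469 + (1.012469 − 1.019949)/15 = 1.011970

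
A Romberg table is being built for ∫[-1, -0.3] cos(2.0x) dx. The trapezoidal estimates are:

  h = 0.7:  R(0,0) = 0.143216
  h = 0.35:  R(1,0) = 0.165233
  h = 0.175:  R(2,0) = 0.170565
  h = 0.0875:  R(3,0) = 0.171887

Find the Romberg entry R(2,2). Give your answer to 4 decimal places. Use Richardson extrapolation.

0.1723

Richardson extrapolation on the trapezoidal column (denominator 4−1=3):
R(1,1) = (4·0.165233 − 0.143216) / 3 = 0.172572
R(2,1) = 0.170565 + (0.170565 − 0.165233)/3 = 0.172342
R(2,2) = (16·0.172342 − 0.172572) / 15 = 0.172327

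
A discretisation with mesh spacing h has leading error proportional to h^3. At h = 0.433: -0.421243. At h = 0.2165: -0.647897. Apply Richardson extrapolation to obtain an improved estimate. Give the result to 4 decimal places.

-0.6803

The leading error scales as h^3; refining by a factor of 2 reduces it by 2^3 = 8.
Extrapolated value = (8·A(h/2) − A(h)) / (8 − 1)
= (8·(-0.647897) − (-0.421243)) / 7
= -4.761933 / 7 = -0.680276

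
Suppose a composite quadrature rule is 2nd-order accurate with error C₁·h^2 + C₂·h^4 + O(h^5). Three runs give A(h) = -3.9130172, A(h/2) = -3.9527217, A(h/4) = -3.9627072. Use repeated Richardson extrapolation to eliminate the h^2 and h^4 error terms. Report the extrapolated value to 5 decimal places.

-3.96604

First eliminate the h^2 term (factor 2^2 = 4):
  B₁ = (4·(-3.9527217) − (-3.9130172))/3 = -3.9659565
  B₂ = (4·(-3.9627072) − (-3.9527217))/3 = -3.9660357
Then eliminate the h^4 term (factor 2^4 = 16):
  (16·(-3.9660357) − (-3.9659565))/15 = -3.9660410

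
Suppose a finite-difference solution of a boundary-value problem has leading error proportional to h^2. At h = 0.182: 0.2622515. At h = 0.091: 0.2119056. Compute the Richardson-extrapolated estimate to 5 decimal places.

The leading error scales as h^2; refining by a factor of 2 reduces it by 2^2 = 4.
Extrapolated value = (4·A(h/2) − A(h)) / (4 − 1)
= (4·0.2119056 − 0.2622515) / 3
= 0.5853709 / 3 = 0.1951236

0.19512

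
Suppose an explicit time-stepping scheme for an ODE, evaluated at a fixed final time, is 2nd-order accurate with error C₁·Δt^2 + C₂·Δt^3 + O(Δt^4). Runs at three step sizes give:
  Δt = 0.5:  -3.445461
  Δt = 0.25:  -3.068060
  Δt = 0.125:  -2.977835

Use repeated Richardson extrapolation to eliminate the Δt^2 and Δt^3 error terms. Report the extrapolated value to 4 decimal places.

First eliminate the Δt^2 term (factor 2^2 = 4):
  B₁ = (4·(-3.068060) − (-3.445461))/3 = -2.942260
  B₂ = (4·(-2.977835) − (-3.068060))/3 = -2.947760
Then eliminate the Δt^3 term (factor 2^3 = 8):
  (8·(-2.947760) − (-2.942260))/7 = -2.948546

-2.9485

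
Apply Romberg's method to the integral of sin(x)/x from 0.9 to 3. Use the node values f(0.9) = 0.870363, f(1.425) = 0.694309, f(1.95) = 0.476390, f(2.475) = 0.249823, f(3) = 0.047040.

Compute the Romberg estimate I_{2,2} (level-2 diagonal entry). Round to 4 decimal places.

0.9882

I_{0,0} (trapezoid, 1 panel, h=2.1000): 0.963273
I_{1,0} (trapezoid, 2 panels, h=1.0500): 0.981846
I_{2,0} (trapezoid, 4 panels, h=0.5250): 0.986592
I_{1,1} = 0.981846 + (0.981846 − 0.963273)/3 = 0.988037
I_{2,1} = 0.986592 + (0.986592 − 0.981846)/3 = 0.988174
I_{2,2} = 0.988174 + (0.988174 − 0.988037)/15 = 0.988183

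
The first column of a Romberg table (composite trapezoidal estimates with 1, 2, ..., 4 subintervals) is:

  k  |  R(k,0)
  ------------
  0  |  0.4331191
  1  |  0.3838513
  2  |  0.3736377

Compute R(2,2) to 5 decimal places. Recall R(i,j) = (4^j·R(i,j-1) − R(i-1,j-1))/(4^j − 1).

0.37042

R(1,1) = (4·0.3838513 − 0.4331191) / 3 = 0.3674287
R(2,1) = (4·0.3736377 − 0.3838513) / 3 = 0.3702332
R(2,2) = 0.3702332 + (0.3702332 − 0.3674287)/15 = 0.3704202
(Column j=1 coincides with Simpson's rule on the same nodes.)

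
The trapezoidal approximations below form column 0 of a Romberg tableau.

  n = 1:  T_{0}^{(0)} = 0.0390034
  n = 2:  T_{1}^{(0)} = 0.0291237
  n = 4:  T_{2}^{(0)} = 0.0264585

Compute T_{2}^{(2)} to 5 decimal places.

0.02555

Richardson extrapolation on the trapezoidal column (denominator 4−1=3):
T_{1}^{(1)} = (4·0.0291237 − 0.0390034) / 3 = 0.0258305
T_{2}^{(1)} = (4·0.0264585 − 0.0291237) / 3 = 0.0255701
T_{2}^{(2)} = 0.0255701 + (0.0255701 − 0.0258305)/15 = 0.0255527
(Column j=1 coincides with Simpson's rule on the same nodes.)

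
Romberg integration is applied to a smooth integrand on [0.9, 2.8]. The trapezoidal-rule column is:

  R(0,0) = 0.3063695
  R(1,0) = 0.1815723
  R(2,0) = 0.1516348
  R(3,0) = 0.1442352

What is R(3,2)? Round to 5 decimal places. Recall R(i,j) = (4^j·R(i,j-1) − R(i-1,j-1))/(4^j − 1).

0.14178

Richardson extrapolation on the trapezoidal column (denominator 4−1=3):
R(2,1) = (4·0.1516348 − 0.1815723) / 3 = 0.1416556
R(3,1) = 0.1442352 + (0.1442352 − 0.1516348)/3 = 0.1417687
R(3,2) = 0.1417687 + (0.1417687 − 0.1416556)/15 = 0.1417762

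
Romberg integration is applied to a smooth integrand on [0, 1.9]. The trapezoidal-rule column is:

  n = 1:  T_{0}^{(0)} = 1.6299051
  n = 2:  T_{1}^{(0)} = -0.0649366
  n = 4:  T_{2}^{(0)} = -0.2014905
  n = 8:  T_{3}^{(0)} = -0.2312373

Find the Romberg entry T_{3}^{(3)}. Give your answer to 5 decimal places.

T_{1}^{(1)} = (4·(-0.0649366) − 1.6299051) / 3 = -0.6298838
T_{2}^{(1)} = (4·(-0.2014905) − (-0.0649366)) / 3 = -0.2470085
T_{3}^{(1)} = (4·(-0.2312373) − (-0.2014905)) / 3 = -0.2411529
T_{2}^{(2)} = (16·(-0.2470085) − (-0.6298838)) / 15 = -0.2214835
T_{3}^{(2)} = (16·(-0.2411529) − (-0.2470085)) / 15 = -0.2407625
T_{3}^{(3)} = (64·(-0.2407625) − (-0.2214835)) / 63 = -0.2410685

-0.24107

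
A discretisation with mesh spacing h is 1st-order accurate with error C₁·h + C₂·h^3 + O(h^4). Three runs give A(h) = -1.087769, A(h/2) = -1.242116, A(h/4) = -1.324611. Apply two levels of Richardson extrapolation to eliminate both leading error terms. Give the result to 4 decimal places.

First eliminate the h term (factor 2^1 = 2):
  B₁ = (2·(-1.242116) − (-1.087769))/1 = -1.396463
  B₂ = (2·(-1.324611) − (-1.242116))/1 = -1.407106
Then eliminate the h^3 term (factor 2^3 = 8):
  (8·(-1.407106) − (-1.396463))/7 = -1.408626

-1.4086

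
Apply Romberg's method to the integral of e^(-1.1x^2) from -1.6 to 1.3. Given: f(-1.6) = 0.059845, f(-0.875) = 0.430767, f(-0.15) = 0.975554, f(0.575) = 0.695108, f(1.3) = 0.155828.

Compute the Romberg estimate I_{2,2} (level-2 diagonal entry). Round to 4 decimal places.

1.5868

I_{0,0} (trapezoid, 1 panel, h=2.9000): 0.312726
I_{1,0} (trapezoid, 2 panels, h=1.4500): 1.570916
I_{2,0} (trapezoid, 4 panels, h=0.7250): 1.601717
I_{1,1} = 1.570916 + (1.570916 − 0.312726)/3 = 1.990313
I_{2,1} = 1.601717 + (1.601717 − 1.570916)/3 = 1.611984
I_{2,2} = 1.611984 + (1.611984 − 1.990313)/15 = 1.586762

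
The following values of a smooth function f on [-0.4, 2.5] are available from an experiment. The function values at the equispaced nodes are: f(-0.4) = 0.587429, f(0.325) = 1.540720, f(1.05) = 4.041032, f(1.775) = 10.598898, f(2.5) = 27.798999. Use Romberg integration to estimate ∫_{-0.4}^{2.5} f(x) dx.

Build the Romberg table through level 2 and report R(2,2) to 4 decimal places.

R(0,0) (trapezoid, 1 panel, h=2.9000): 41.160321
R(1,0) (trapezoid, 2 panels, h=1.4500): 26.439657
R(2,0) (trapezoid, 4 panels, h=0.7250): 22.021051
R(1,1) = 26.439657 + (26.439657 − 41.160321)/3 = 21.532769
R(2,1) = 22.021051 + (22.021051 − 26.439657)/3 = 20.548182
R(2,2) = 20.548182 + (20.548182 − 21.532769)/15 = 20.482543

20.4825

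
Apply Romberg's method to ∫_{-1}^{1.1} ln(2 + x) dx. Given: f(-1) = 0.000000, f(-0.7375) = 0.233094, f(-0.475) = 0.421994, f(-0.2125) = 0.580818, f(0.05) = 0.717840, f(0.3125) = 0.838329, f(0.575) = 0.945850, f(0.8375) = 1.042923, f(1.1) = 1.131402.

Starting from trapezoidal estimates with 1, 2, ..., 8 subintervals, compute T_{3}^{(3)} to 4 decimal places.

1.4073

T_{0}^{(0)} (trapezoid, 1 panel, h=2.1000): 1.187972
T_{1}^{(0)} (trapezoid, 2 panels, h=1.0500): 1.347718
T_{2}^{(0)} (trapezoid, 4 panels, h=0.5250): 1.391977
T_{3}^{(0)} (trapezoid, 8 panels, h=0.2625): 1.403469
T_{1}^{(1)} = 1.347718 + (1.347718 − 1.187972)/3 = 1.400967
T_{2}^{(1)} = 1.391977 + (1.391977 − 1.347718)/3 = 1.406730
T_{3}^{(1)} = 1.403469 + (1.403469 − 1.391977)/3 = 1.407300
T_{2}^{(2)} = 1.406730 + (1.406730 − 1.400967)/15 = 1.407114
T_{3}^{(2)} = 1.407300 + (1.407300 − 1.406730)/15 = 1.407338
T_{3}^{(3)} = 1.407338 + (1.407338 − 1.407114)/63 = 1.407342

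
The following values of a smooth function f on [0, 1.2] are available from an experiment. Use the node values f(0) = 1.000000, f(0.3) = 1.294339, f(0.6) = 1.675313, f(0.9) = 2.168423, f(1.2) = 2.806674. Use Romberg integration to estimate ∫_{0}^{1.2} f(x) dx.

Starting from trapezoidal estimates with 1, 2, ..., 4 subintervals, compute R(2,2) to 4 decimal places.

R(0,0) (trapezoid, 1 panel, h=1.2000): 2.284004
R(1,0) (trapezoid, 2 panels, h=0.6000): 2.147190
R(2,0) (trapezoid, 4 panels, h=0.3000): 2.112424
R(1,1) = 2.147190 + (2.147190 − 2.284004)/3 = 2.101585
R(2,1) = 2.112424 + (2.112424 − 2.147190)/3 = 2.100835
R(2,2) = 2.100835 + (2.100835 − 2.101585)/15 = 2.100785

2.1008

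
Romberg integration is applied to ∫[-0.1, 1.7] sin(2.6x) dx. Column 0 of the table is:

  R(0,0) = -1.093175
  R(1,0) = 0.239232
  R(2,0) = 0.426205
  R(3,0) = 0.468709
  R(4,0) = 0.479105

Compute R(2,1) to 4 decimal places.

Richardson extrapolation on the trapezoidal column (denominator 4−1=3):
R(2,1) = 0.426205 + (0.426205 − 0.239232)/3 = 0.488529

0.4885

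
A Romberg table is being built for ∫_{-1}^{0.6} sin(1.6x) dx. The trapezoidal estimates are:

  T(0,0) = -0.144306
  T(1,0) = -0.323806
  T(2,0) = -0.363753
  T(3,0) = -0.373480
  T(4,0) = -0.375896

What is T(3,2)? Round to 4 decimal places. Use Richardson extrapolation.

-0.3767

T(2,1) = -0.363753 + (-0.363753 − (-0.323806))/3 = -0.377069
T(3,1) = -0.373480 + (-0.373480 − (-0.363753))/3 = -0.376722
T(3,2) = (16·(-0.376722) − (-0.377069)) / 15 = -0.376699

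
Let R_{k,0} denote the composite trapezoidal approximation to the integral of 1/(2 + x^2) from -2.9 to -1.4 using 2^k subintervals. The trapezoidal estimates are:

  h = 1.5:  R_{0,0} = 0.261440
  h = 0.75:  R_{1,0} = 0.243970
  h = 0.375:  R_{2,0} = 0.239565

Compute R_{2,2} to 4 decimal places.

0.2381

Richardson extrapolation on the trapezoidal column (denominator 4−1=3):
R_{1,1} = 0.243970 + (0.243970 − 0.261440)/3 = 0.238147
R_{2,1} = (4·0.239565 − 0.243970) / 3 = 0.238097
R_{2,2} = (16·0.238097 − 0.238147) / 15 = 0.238094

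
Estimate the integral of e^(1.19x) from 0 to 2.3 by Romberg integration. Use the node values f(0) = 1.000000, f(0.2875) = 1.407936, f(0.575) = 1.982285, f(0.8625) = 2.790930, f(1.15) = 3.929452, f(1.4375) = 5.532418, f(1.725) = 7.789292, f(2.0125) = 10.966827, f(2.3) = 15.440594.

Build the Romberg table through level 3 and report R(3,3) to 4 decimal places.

R(0,0) (trapezoid, 1 panel, h=2.3000): 18.906683
R(1,0) (trapezoid, 2 panels, h=1.1500): 13.972211
R(2,0) (trapezoid, 4 panels, h=0.5750): 12.604762
R(3,0) (trapezoid, 8 panels, h=0.2875): 12.253088
R(1,1) = 13.972211 + (13.972211 − 18.906683)/3 = 12.327387
R(2,1) = 12.604762 + (12.604762 − 13.972211)/3 = 12.148946
R(3,1) = 12.253088 + (12.253088 − 12.604762)/3 = 12.135863
R(2,2) = 12.148946 + (12.148946 − 12.327387)/15 = 12.137050
R(3,2) = 12.135863 + (12.135863 − 12.148946)/15 = 12.134991
R(3,3) = 12.134991 + (12.134991 − 12.137050)/63 = 12.134958

12.1350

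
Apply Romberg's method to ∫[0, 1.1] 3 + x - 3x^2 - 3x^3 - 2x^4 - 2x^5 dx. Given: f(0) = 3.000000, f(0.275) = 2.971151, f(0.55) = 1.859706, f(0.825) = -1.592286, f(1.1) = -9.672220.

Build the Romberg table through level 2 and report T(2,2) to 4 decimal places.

0.2412

T(0,0) (trapezoid, 1 panel, h=1.1000): -3.669721
T(1,0) (trapezoid, 2 panels, h=0.5500): -0.812022
T(2,0) (trapezoid, 4 panels, h=0.2750): -0.026823
T(1,1) = -0.812022 + (-0.812022 − (-3.669721))/3 = 0.140544
T(2,1) = -0.026823 + (-0.026823 − (-0.812022))/3 = 0.234910
T(2,2) = 0.234910 + (0.234910 − 0.140544)/15 = 0.241201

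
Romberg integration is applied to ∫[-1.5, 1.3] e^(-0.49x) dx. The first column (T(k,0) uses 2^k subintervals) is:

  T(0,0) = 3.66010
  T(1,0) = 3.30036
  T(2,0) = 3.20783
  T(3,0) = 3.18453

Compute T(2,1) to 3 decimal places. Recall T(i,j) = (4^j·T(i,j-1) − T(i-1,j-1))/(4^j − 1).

T(2,1) = 3.20783 + (3.20783 − 3.30036)/3 = 3.17699
(Column j=1 coincides with Simpson's rule on the same nodes.)

3.177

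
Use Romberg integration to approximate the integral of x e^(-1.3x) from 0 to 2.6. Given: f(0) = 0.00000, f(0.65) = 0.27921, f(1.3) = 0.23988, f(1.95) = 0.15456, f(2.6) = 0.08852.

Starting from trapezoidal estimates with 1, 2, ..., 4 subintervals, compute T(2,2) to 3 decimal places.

0.502

T(0,0) (trapezoid, 1 panel, h=2.6000): 0.11508
T(1,0) (trapezoid, 2 panels, h=1.3000): 0.36938
T(2,0) (trapezoid, 4 panels, h=0.6500): 0.46664
T(1,1) = 0.36938 + (0.36938 − 0.11508)/3 = 0.45415
T(2,1) = 0.46664 + (0.46664 − 0.36938)/3 = 0.49906
T(2,2) = 0.49906 + (0.49906 − 0.45415)/15 = 0.50205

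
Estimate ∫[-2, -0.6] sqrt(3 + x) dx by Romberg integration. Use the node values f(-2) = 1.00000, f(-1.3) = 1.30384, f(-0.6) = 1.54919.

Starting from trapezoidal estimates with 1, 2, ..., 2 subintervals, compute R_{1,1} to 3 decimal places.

1.812

R_{0,0} (trapezoid, 1 panel, h=1.4000): 1.78443
R_{1,0} (trapezoid, 2 panels, h=0.7000): 1.80490
R_{1,1} = 1.80490 + (1.80490 − 1.78443)/3 = 1.81172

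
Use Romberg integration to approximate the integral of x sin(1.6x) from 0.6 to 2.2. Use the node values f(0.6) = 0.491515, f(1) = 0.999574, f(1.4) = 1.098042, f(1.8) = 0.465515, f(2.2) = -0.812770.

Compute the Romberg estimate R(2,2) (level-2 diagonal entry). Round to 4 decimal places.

R(0,0) (trapezoid, 1 panel, h=1.6000): -0.257004
R(1,0) (trapezoid, 2 panels, h=0.8000): 0.749932
R(2,0) (trapezoid, 4 panels, h=0.4000): 0.961001
R(1,1) = 0.749932 + (0.749932 − (-0.257004))/3 = 1.085577
R(2,1) = 0.961001 + (0.961001 − 0.749932)/3 = 1.031357
R(2,2) = 1.031357 + (1.031357 − 1.085577)/15 = 1.027742

1.0277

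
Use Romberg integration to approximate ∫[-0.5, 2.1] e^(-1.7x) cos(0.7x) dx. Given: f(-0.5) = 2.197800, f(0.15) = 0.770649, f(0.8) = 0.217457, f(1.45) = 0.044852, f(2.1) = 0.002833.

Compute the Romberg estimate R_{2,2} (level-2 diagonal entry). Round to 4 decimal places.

R_{0,0} (trapezoid, 1 panel, h=2.6000): 2.860823
R_{1,0} (trapezoid, 2 panels, h=1.3000): 1.713106
R_{2,0} (trapezoid, 4 panels, h=0.6500): 1.386628
R_{1,1} = 1.713106 + (1.713106 − 2.860823)/3 = 1.330534
R_{2,1} = 1.386628 + (1.386628 − 1.713106)/3 = 1.277802
R_{2,2} = 1.277802 + (1.277802 − 1.330534)/15 = 1.274287

1.2743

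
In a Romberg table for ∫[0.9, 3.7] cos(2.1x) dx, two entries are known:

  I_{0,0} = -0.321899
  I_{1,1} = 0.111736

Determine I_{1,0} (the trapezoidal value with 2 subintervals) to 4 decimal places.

From I_{1,1} = (4·I_{1,0} − I_{0,0})/3, solve for I_{1,0}:
4·I_{1,0} = 3·0.111736 + (-0.321899) = 0.013309
I_{1,0} = 0.003327

0.0033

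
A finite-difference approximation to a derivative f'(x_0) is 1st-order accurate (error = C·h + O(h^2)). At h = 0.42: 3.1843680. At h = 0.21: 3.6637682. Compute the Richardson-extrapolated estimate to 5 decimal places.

The leading error scales as h; refining by a factor of 2 reduces it by 2^1 = 2.
Extrapolated value = (2·A(h/2) − A(h)) / (2 − 1)
= (2·3.6637682 − 3.1843680) / 1
= 4.1431684 / 1 = 4.1431684

4.14317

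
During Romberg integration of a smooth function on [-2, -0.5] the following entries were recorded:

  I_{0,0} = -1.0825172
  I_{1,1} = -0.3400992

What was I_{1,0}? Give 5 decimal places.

-0.52570

From I_{1,1} = (4·I_{1,0} − I_{0,0})/3, solve for I_{1,0}:
4·I_{1,0} = 3·(-0.3400992) + (-1.0825172) = -2.1028148
I_{1,0} = -0.5257037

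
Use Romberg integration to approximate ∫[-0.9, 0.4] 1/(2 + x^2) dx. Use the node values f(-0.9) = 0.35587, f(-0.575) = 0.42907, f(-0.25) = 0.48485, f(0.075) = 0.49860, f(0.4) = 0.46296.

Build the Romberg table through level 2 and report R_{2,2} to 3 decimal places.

0.596

R_{0,0} (trapezoid, 1 panel, h=1.3000): 0.53224
R_{1,0} (trapezoid, 2 panels, h=0.6500): 0.58127
R_{2,0} (trapezoid, 4 panels, h=0.3250): 0.59213
R_{1,1} = 0.58127 + (0.58127 − 0.53224)/3 = 0.59761
R_{2,1} = 0.59213 + (0.59213 − 0.58127)/3 = 0.59575
R_{2,2} = 0.59575 + (0.59575 − 0.59761)/15 = 0.59563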